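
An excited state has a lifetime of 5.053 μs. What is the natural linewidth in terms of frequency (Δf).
15.749 kHz

Using the energy-time uncertainty principle and E = hf:
ΔEΔt ≥ ℏ/2
hΔf·Δt ≥ ℏ/2

The minimum frequency uncertainty is:
Δf = ℏ/(2hτ) = 1/(4πτ)
Δf = 1/(4π × 5.053e-06 s)
Δf = 1.575e+04 Hz = 15.749 kHz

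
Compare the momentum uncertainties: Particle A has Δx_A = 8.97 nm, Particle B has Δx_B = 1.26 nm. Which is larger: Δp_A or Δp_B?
Particle B has the larger minimum momentum uncertainty, by a factor of 7.12.

For each particle, the minimum momentum uncertainty is Δp_min = ℏ/(2Δx):

Particle A: Δp_A = ℏ/(2×8.970e-09 m) = 5.878e-27 kg·m/s
Particle B: Δp_B = ℏ/(2×1.260e-09 m) = 4.185e-26 kg·m/s

Ratio: Δp_B/Δp_A = 7.12

Since Δp_min ∝ 1/Δx, the particle with smaller position uncertainty (B) has larger momentum uncertainty.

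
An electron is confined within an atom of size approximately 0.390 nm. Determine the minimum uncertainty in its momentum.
1.352 × 10^-25 kg·m/s

Using the Heisenberg uncertainty principle:
ΔxΔp ≥ ℏ/2

With Δx ≈ L = 3.900e-10 m (the confinement size):
Δp_min = ℏ/(2Δx)
Δp_min = (1.055e-34 J·s) / (2 × 3.900e-10 m)
Δp_min = 1.352e-25 kg·m/s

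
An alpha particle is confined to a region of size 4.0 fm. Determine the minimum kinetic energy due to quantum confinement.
81.613 keV

Using the uncertainty principle:

1. Position uncertainty: Δx ≈ 4.000e-15 m
2. Minimum momentum uncertainty: Δp = ℏ/(2Δx) = 1.318e-20 kg·m/s
3. Minimum kinetic energy:
   KE = (Δp)²/(2m) = (1.318e-20)²/(2 × 6.645e-27 kg)
   KE = 1.308e-14 J = 81.613 keV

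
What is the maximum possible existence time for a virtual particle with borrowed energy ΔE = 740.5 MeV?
4.444 × 10^-25 s

Using the energy-time uncertainty principle:
ΔEΔt ≥ ℏ/2

For a virtual particle borrowing energy ΔE, the maximum lifetime is:
Δt_max = ℏ/(2ΔE)

Converting energy:
ΔE = 740.5 MeV = 1.186e-10 J

Δt_max = (1.055e-34 J·s) / (2 × 1.186e-10 J)
Δt_max = 4.444e-25 s = 4.444 × 10^-25 s

Virtual particles with higher borrowed energy exist for shorter times.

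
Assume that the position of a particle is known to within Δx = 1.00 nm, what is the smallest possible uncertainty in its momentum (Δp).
5.273 × 10^-26 kg·m/s

Using the Heisenberg uncertainty principle:
ΔxΔp ≥ ℏ/2

The minimum uncertainty in momentum is:
Δp_min = ℏ/(2Δx)
Δp_min = (1.055e-34 J·s) / (2 × 1.000e-09 m)
Δp_min = 5.273e-26 kg·m/s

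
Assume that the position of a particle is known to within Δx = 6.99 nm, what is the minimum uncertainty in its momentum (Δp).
7.543 × 10^-27 kg·m/s

Using the Heisenberg uncertainty principle:
ΔxΔp ≥ ℏ/2

The minimum uncertainty in momentum is:
Δp_min = ℏ/(2Δx)
Δp_min = (1.055e-34 J·s) / (2 × 6.990e-09 m)
Δp_min = 7.543e-27 kg·m/s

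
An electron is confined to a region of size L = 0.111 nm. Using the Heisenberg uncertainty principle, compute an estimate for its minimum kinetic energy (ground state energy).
773.067 meV

Using the uncertainty principle to estimate ground state energy:

1. The position uncertainty is approximately the confinement size:
   Δx ≈ L = 1.110e-10 m

2. From ΔxΔp ≥ ℏ/2, the minimum momentum uncertainty is:
   Δp ≈ ℏ/(2L) = 4.750e-25 kg·m/s

3. The kinetic energy is approximately:
   KE ≈ (Δp)²/(2m) = (4.750e-25)²/(2 × 9.109e-31 kg)
   KE ≈ 1.239e-19 J = 773.067 meV

This is an order-of-magnitude estimate of the ground state energy.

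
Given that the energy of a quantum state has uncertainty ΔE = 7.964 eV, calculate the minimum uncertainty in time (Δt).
41.324 as

Using the energy-time uncertainty principle:
ΔEΔt ≥ ℏ/2

The minimum uncertainty in time is:
Δt_min = ℏ/(2ΔE)
Δt_min = (1.055e-34 J·s) / (2 × 1.276e-18 J)
Δt_min = 4.132e-17 s = 41.324 as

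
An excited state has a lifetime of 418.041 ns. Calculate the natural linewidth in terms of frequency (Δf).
190.358 kHz

Using the energy-time uncertainty principle and E = hf:
ΔEΔt ≥ ℏ/2
hΔf·Δt ≥ ℏ/2

The minimum frequency uncertainty is:
Δf = ℏ/(2hτ) = 1/(4πτ)
Δf = 1/(4π × 4.180e-07 s)
Δf = 1.904e+05 Hz = 190.358 kHz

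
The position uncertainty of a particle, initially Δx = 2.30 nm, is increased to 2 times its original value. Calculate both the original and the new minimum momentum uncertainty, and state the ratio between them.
Original Δp_min = 2.293 × 10^-26 kg·m/s; new Δp'_min = 1.146 × 10^-26 kg·m/s; ratio Δp'_min/Δp_min = 1/2.

From the uncertainty principle ΔxΔp ≥ ℏ/2, the minimum momentum uncertainty is Δp_min = ℏ/(2Δx).

Original (Δx = 2.30 nm = 2.300e-09 m):
Δp_min = (1.055e-34 J·s)/(2 × 2.300e-09 m) = 2.293e-26 kg·m/s

When Δx → 2Δx:
Δp'_min = ℏ/(2 × 2Δx) = (1/2) × ℏ/(2Δx) = (1/2) × Δp_min
Δp'_min = 1/2 × 2.293e-26 kg·m/s = 1.146e-26 kg·m/s

Since Δp_min ∝ 1/Δx, when Δx is increased to 2 times its original value, Δp_min decreases to 1/2 of its original value.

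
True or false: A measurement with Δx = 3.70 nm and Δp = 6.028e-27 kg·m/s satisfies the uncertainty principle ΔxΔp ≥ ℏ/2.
No, it violates the uncertainty principle (impossible measurement).

Calculate the product ΔxΔp:
ΔxΔp = (3.700e-09 m) × (6.028e-27 kg·m/s)
ΔxΔp = 2.230e-35 J·s

Compare to the minimum allowed value ℏ/2:
ℏ/2 = 5.273e-35 J·s

Since ΔxΔp = 2.230e-35 J·s < 5.273e-35 J·s = ℏ/2,
the measurement violates the uncertainty principle.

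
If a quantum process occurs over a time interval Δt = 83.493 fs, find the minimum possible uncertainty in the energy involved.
3.942 meV

Using the energy-time uncertainty principle:
ΔEΔt ≥ ℏ/2

The minimum uncertainty in energy is:
ΔE_min = ℏ/(2Δt)
ΔE_min = (1.055e-34 J·s) / (2 × 8.349e-14 s)
ΔE_min = 6.315e-22 J = 3.942 meV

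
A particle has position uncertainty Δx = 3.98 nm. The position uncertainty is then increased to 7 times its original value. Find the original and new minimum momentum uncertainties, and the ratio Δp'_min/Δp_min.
Original Δp_min = 1.325 × 10^-26 kg·m/s; new Δp'_min = 1.893 × 10^-27 kg·m/s; ratio Δp'_min/Δp_min = 1/7.

From the uncertainty principle ΔxΔp ≥ ℏ/2, the minimum momentum uncertainty is Δp_min = ℏ/(2Δx).

Original (Δx = 3.98 nm = 3.980e-09 m):
Δp_min = (1.055e-34 J·s)/(2 × 3.980e-09 m) = 1.325e-26 kg·m/s

When Δx → 7Δx:
Δp'_min = ℏ/(2 × 7Δx) = (1/7) × ℏ/(2Δx) = (1/7) × Δp_min
Δp'_min = 1/7 × 1.325e-26 kg·m/s = 1.893e-27 kg·m/s

Since Δp_min ∝ 1/Δx, when Δx is increased to 7 times its original value, Δp_min decreases to 1/7 of its original value.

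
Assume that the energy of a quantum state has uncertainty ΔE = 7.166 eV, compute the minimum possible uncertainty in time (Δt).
45.926 as

Using the energy-time uncertainty principle:
ΔEΔt ≥ ℏ/2

The minimum uncertainty in time is:
Δt_min = ℏ/(2ΔE)
Δt_min = (1.055e-34 J·s) / (2 × 1.148e-18 J)
Δt_min = 4.593e-17 s = 45.926 as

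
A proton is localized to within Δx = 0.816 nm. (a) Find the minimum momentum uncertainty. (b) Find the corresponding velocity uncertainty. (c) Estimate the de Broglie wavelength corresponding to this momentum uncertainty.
(a) Δp_min = 6.462 × 10^-26 kg·m/s
(b) Δv_min = 38.633 m/s
(c) λ_dB = 10.254 nm

Step-by-step:

(a) From the uncertainty principle:
Δp_min = ℏ/(2Δx) = (1.055e-34 J·s)/(2 × 8.160e-10 m) = 6.462e-26 kg·m/s

(b) The velocity uncertainty:
Δv = Δp/m = (6.462e-26 kg·m/s)/(1.673e-27 kg) = 3.863e+01 m/s = 38.633 m/s

(c) The de Broglie wavelength for this momentum:
λ = h/p = (6.626e-34 J·s)/(6.462e-26 kg·m/s) = 1.025e-08 m = 10.254 nm

Note: The de Broglie wavelength is comparable to the localization size, as expected from wave-particle duality.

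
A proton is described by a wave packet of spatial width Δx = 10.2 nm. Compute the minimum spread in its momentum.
5.169 × 10^-27 kg·m/s

For a wave packet, the spatial width Δx and momentum spread Δp are related by the uncertainty principle:
ΔxΔp ≥ ℏ/2

The minimum momentum spread is:
Δp_min = ℏ/(2Δx)
Δp_min = (1.055e-34 J·s) / (2 × 1.020e-08 m)
Δp_min = 5.169e-27 kg·m/s

A wave packet cannot have both a well-defined position and well-defined momentum.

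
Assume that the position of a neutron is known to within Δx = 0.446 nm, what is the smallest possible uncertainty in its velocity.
70.585 m/s

Using the Heisenberg uncertainty principle and Δp = mΔv:
ΔxΔp ≥ ℏ/2
Δx(mΔv) ≥ ℏ/2

The minimum uncertainty in velocity is:
Δv_min = ℏ/(2mΔx)
Δv_min = (1.055e-34 J·s) / (2 × 1.675e-27 kg × 4.460e-10 m)
Δv_min = 7.059e+01 m/s = 70.585 m/s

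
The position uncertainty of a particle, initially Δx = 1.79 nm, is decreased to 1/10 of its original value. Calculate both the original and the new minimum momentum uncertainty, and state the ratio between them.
Original Δp_min = 2.946 × 10^-26 kg·m/s; new Δp'_min = 2.946 × 10^-25 kg·m/s; ratio Δp'_min/Δp_min = 10.

From the uncertainty principle ΔxΔp ≥ ℏ/2, the minimum momentum uncertainty is Δp_min = ℏ/(2Δx).

Original (Δx = 1.79 nm = 1.790e-09 m):
Δp_min = (1.055e-34 J·s)/(2 × 1.790e-09 m) = 2.946e-26 kg·m/s

When Δx → (1/10)Δx:
Δp'_min = ℏ/(2 × (1/10)Δx) = 10 × ℏ/(2Δx) = 10 × Δp_min
Δp'_min = 10 × 2.946e-26 kg·m/s = 2.946e-25 kg·m/s

Since Δp_min ∝ 1/Δx, when Δx is decreased to 1/10 of its original value, Δp_min increases to 10 times its original value.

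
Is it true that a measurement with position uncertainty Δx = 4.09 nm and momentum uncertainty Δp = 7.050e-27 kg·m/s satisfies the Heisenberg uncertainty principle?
No, it violates the uncertainty principle (impossible measurement).

Calculate the product ΔxΔp:
ΔxΔp = (4.090e-09 m) × (7.050e-27 kg·m/s)
ΔxΔp = 2.883e-35 J·s

Compare to the minimum allowed value ℏ/2:
ℏ/2 = 5.273e-35 J·s

Since ΔxΔp = 2.883e-35 J·s < 5.273e-35 J·s = ℏ/2,
the measurement violates the uncertainty principle.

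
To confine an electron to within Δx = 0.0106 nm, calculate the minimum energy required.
84.772 eV

Localizing a particle requires giving it sufficient momentum uncertainty:

1. From uncertainty principle: Δp ≥ ℏ/(2Δx)
   Δp_min = (1.055e-34 J·s) / (2 × 1.060e-11 m)
   Δp_min = 4.974e-24 kg·m/s

2. This momentum uncertainty corresponds to kinetic energy:
   KE ≈ (Δp)²/(2m) = (4.974e-24)²/(2 × 9.109e-31 kg)
   KE = 1.358e-17 J = 84.772 eV

Tighter localization requires more energy.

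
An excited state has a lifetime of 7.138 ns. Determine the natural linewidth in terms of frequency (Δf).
11.148 MHz

Using the energy-time uncertainty principle and E = hf:
ΔEΔt ≥ ℏ/2
hΔf·Δt ≥ ℏ/2

The minimum frequency uncertainty is:
Δf = ℏ/(2hτ) = 1/(4πτ)
Δf = 1/(4π × 7.138e-09 s)
Δf = 1.115e+07 Hz = 11.148 MHz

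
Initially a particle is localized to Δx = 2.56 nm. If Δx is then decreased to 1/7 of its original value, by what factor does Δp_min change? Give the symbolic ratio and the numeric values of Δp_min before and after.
Original Δp_min = 2.060 × 10^-26 kg·m/s; new Δp'_min = 1.442 × 10^-25 kg·m/s; ratio Δp'_min/Δp_min = 7.

From the uncertainty principle ΔxΔp ≥ ℏ/2, the minimum momentum uncertainty is Δp_min = ℏ/(2Δx).

Original (Δx = 2.56 nm = 2.560e-09 m):
Δp_min = (1.055e-34 J·s)/(2 × 2.560e-09 m) = 2.060e-26 kg·m/s

When Δx → (1/7)Δx:
Δp'_min = ℏ/(2 × (1/7)Δx) = 7 × ℏ/(2Δx) = 7 × Δp_min
Δp'_min = 7 × 2.060e-26 kg·m/s = 1.442e-25 kg·m/s

Since Δp_min ∝ 1/Δx, when Δx is decreased to 1/7 of its original value, Δp_min increases to 7 times its original value.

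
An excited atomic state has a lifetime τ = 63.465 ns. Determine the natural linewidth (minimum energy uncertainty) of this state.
5.186 neV

Using the energy-time uncertainty principle:
ΔEΔt ≥ ℏ/2

The lifetime τ represents the time uncertainty Δt.
The natural linewidth (minimum energy uncertainty) is:

ΔE = ℏ/(2τ)
ΔE = (1.055e-34 J·s) / (2 × 6.347e-08 s)
ΔE = 8.308e-28 J = 5.186 neV

This natural linewidth limits the precision of spectroscopic measurements.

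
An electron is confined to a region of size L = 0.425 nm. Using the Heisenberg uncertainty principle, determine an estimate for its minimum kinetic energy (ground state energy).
52.733 meV

Using the uncertainty principle to estimate ground state energy:

1. The position uncertainty is approximately the confinement size:
   Δx ≈ L = 4.250e-10 m

2. From ΔxΔp ≥ ℏ/2, the minimum momentum uncertainty is:
   Δp ≈ ℏ/(2L) = 1.241e-25 kg·m/s

3. The kinetic energy is approximately:
   KE ≈ (Δp)²/(2m) = (1.241e-25)²/(2 × 9.109e-31 kg)
   KE ≈ 8.449e-21 J = 52.733 meV

This is an order-of-magnitude estimate of the ground state energy.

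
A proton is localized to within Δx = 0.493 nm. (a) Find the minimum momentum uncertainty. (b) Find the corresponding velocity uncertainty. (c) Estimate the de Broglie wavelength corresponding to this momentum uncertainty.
(a) Δp_min = 1.070 × 10^-25 kg·m/s
(b) Δv_min = 63.944 m/s
(c) λ_dB = 6.195 nm

Step-by-step:

(a) From the uncertainty principle:
Δp_min = ℏ/(2Δx) = (1.055e-34 J·s)/(2 × 4.930e-10 m) = 1.070e-25 kg·m/s

(b) The velocity uncertainty:
Δv = Δp/m = (1.070e-25 kg·m/s)/(1.673e-27 kg) = 6.394e+01 m/s = 63.944 m/s

(c) The de Broglie wavelength for this momentum:
λ = h/p = (6.626e-34 J·s)/(1.070e-25 kg·m/s) = 6.195e-09 m = 6.195 nm

Note: The de Broglie wavelength is comparable to the localization size, as expected from wave-particle duality.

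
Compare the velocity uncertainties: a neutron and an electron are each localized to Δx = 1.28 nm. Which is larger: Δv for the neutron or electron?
The electron has the larger minimum velocity uncertainty, by a ratio of 1838.7.

For both particles, Δp_min = ℏ/(2Δx) = 4.119e-26 kg·m/s (same for both).

The velocity uncertainty is Δv = Δp/m:
- neutron: Δv = 4.119e-26 / 1.675e-27 = 2.459e+01 m/s = 24.595 m/s
- electron: Δv = 4.119e-26 / 9.109e-31 = 4.522e+04 m/s = 45.222 km/s

Ratio: 4.522e+04 / 2.459e+01 = 1838.7

The lighter particle has larger velocity uncertainty because Δv ∝ 1/m.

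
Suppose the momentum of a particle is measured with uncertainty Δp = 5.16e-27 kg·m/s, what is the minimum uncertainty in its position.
10.219 nm

Using the Heisenberg uncertainty principle:
ΔxΔp ≥ ℏ/2

The minimum uncertainty in position is:
Δx_min = ℏ/(2Δp)
Δx_min = (1.055e-34 J·s) / (2 × 5.160e-27 kg·m/s)
Δx_min = 1.022e-08 m = 10.219 nm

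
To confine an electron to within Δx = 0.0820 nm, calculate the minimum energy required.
1.417 eV

Localizing a particle requires giving it sufficient momentum uncertainty:

1. From uncertainty principle: Δp ≥ ℏ/(2Δx)
   Δp_min = (1.055e-34 J·s) / (2 × 8.200e-11 m)
   Δp_min = 6.430e-25 kg·m/s

2. This momentum uncertainty corresponds to kinetic energy:
   KE ≈ (Δp)²/(2m) = (6.430e-25)²/(2 × 9.109e-31 kg)
   KE = 2.270e-19 J = 1.417 eV

Tighter localization requires more energy.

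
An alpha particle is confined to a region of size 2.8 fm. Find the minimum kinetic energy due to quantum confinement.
166.557 keV

Using the uncertainty principle:

1. Position uncertainty: Δx ≈ 2.800e-15 m
2. Minimum momentum uncertainty: Δp = ℏ/(2Δx) = 1.883e-20 kg·m/s
3. Minimum kinetic energy:
   KE = (Δp)²/(2m) = (1.883e-20)²/(2 × 6.645e-27 kg)
   KE = 2.669e-14 J = 166.557 keV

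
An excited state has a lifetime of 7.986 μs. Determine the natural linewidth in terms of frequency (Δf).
9.965 kHz

Using the energy-time uncertainty principle and E = hf:
ΔEΔt ≥ ℏ/2
hΔf·Δt ≥ ℏ/2

The minimum frequency uncertainty is:
Δf = ℏ/(2hτ) = 1/(4πτ)
Δf = 1/(4π × 7.986e-06 s)
Δf = 9.965e+03 Hz = 9.965 kHz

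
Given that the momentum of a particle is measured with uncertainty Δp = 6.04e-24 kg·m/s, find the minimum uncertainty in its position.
8.730 pm

Using the Heisenberg uncertainty principle:
ΔxΔp ≥ ℏ/2

The minimum uncertainty in position is:
Δx_min = ℏ/(2Δp)
Δx_min = (1.055e-34 J·s) / (2 × 6.040e-24 kg·m/s)
Δx_min = 8.730e-12 m = 8.730 pm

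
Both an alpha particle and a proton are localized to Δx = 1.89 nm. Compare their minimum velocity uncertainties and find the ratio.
The proton has the larger minimum velocity uncertainty, by a ratio of 4.0.

For both particles, Δp_min = ℏ/(2Δx) = 2.790e-26 kg·m/s (same for both).

The velocity uncertainty is Δv = Δp/m:
- alpha particle: Δv = 2.790e-26 / 6.645e-27 = 4.199e+00 m/s = 4.199 m/s
- proton: Δv = 2.790e-26 / 1.673e-27 = 1.668e+01 m/s = 16.680 m/s

Ratio: 1.668e+01 / 4.199e+00 = 4.0

The lighter particle has larger velocity uncertainty because Δv ∝ 1/m.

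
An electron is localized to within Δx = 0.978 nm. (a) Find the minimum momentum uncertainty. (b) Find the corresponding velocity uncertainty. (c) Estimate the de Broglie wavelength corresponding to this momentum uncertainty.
(a) Δp_min = 5.391 × 10^-26 kg·m/s
(b) Δv_min = 59.186 km/s
(c) λ_dB = 12.290 nm

Step-by-step:

(a) From the uncertainty principle:
Δp_min = ℏ/(2Δx) = (1.055e-34 J·s)/(2 × 9.780e-10 m) = 5.391e-26 kg·m/s

(b) The velocity uncertainty:
Δv = Δp/m = (5.391e-26 kg·m/s)/(9.109e-31 kg) = 5.919e+04 m/s = 59.186 km/s

(c) The de Broglie wavelength for this momentum:
λ = h/p = (6.626e-34 J·s)/(5.391e-26 kg·m/s) = 1.229e-08 m = 12.290 nm

Note: The de Broglie wavelength is comparable to the localization size, as expected from wave-particle duality.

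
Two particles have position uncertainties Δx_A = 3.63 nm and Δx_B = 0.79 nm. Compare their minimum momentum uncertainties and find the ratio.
Particle B has the larger minimum momentum uncertainty, by a factor of 4.59.

For each particle, the minimum momentum uncertainty is Δp_min = ℏ/(2Δx):

Particle A: Δp_A = ℏ/(2×3.630e-09 m) = 1.453e-26 kg·m/s
Particle B: Δp_B = ℏ/(2×7.900e-10 m) = 6.675e-26 kg·m/s

Ratio: Δp_B/Δp_A = 4.59

Since Δp_min ∝ 1/Δx, the particle with smaller position uncertainty (B) has larger momentum uncertainty.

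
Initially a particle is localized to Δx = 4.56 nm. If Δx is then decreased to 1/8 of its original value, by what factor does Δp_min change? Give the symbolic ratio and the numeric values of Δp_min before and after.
Original Δp_min = 1.156 × 10^-26 kg·m/s; new Δp'_min = 9.251 × 10^-26 kg·m/s; ratio Δp'_min/Δp_min = 8.

From the uncertainty principle ΔxΔp ≥ ℏ/2, the minimum momentum uncertainty is Δp_min = ℏ/(2Δx).

Original (Δx = 4.56 nm = 4.560e-09 m):
Δp_min = (1.055e-34 J·s)/(2 × 4.560e-09 m) = 1.156e-26 kg·m/s

When Δx → (1/8)Δx:
Δp'_min = ℏ/(2 × (1/8)Δx) = 8 × ℏ/(2Δx) = 8 × Δp_min
Δp'_min = 8 × 1.156e-26 kg·m/s = 9.251e-26 kg·m/s

Since Δp_min ∝ 1/Δx, when Δx is decreased to 1/8 of its original value, Δp_min increases to 8 times its original value.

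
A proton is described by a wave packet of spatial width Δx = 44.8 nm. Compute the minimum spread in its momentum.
1.177 × 10^-27 kg·m/s

For a wave packet, the spatial width Δx and momentum spread Δp are related by the uncertainty principle:
ΔxΔp ≥ ℏ/2

The minimum momentum spread is:
Δp_min = ℏ/(2Δx)
Δp_min = (1.055e-34 J·s) / (2 × 4.480e-08 m)
Δp_min = 1.177e-27 kg·m/s

A wave packet cannot have both a well-defined position and well-defined momentum.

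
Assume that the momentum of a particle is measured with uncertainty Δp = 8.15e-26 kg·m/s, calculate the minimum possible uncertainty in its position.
646.977 pm

Using the Heisenberg uncertainty principle:
ΔxΔp ≥ ℏ/2

The minimum uncertainty in position is:
Δx_min = ℏ/(2Δp)
Δx_min = (1.055e-34 J·s) / (2 × 8.150e-26 kg·m/s)
Δx_min = 6.470e-10 m = 646.977 pm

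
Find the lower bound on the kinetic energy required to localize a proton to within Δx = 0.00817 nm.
77.716 meV

Localizing a particle requires giving it sufficient momentum uncertainty:

1. From uncertainty principle: Δp ≥ ℏ/(2Δx)
   Δp_min = (1.055e-34 J·s) / (2 × 8.170e-12 m)
   Δp_min = 6.454e-24 kg·m/s

2. This momentum uncertainty corresponds to kinetic energy:
   KE ≈ (Δp)²/(2m) = (6.454e-24)²/(2 × 1.673e-27 kg)
   KE = 1.245e-20 J = 77.716 meV

Tighter localization requires more energy.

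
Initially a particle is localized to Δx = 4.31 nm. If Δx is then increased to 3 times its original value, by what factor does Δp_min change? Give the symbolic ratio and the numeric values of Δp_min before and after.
Original Δp_min = 1.223 × 10^-26 kg·m/s; new Δp'_min = 4.078 × 10^-27 kg·m/s; ratio Δp'_min/Δp_min = 1/3.

From the uncertainty principle ΔxΔp ≥ ℏ/2, the minimum momentum uncertainty is Δp_min = ℏ/(2Δx).

Original (Δx = 4.31 nm = 4.310e-09 m):
Δp_min = (1.055e-34 J·s)/(2 × 4.310e-09 m) = 1.223e-26 kg·m/s

When Δx → 3Δx:
Δp'_min = ℏ/(2 × 3Δx) = (1/3) × ℏ/(2Δx) = (1/3) × Δp_min
Δp'_min = 1/3 × 1.223e-26 kg·m/s = 4.078e-27 kg·m/s

Since Δp_min ∝ 1/Δx, when Δx is increased to 3 times its original value, Δp_min decreases to 1/3 of its original value.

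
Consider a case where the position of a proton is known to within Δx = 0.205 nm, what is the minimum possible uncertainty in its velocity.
153.778 m/s

Using the Heisenberg uncertainty principle and Δp = mΔv:
ΔxΔp ≥ ℏ/2
Δx(mΔv) ≥ ℏ/2

The minimum uncertainty in velocity is:
Δv_min = ℏ/(2mΔx)
Δv_min = (1.055e-34 J·s) / (2 × 1.673e-27 kg × 2.050e-10 m)
Δv_min = 1.538e+02 m/s = 153.778 m/s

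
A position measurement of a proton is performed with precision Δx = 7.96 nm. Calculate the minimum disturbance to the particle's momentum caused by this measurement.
6.624 × 10^-27 kg·m/s

The uncertainty principle implies that measuring position disturbs momentum:
ΔxΔp ≥ ℏ/2

When we measure position with precision Δx, we necessarily introduce a momentum uncertainty:
Δp ≥ ℏ/(2Δx)
Δp_min = (1.055e-34 J·s) / (2 × 7.960e-09 m)
Δp_min = 6.624e-27 kg·m/s

The more precisely we measure position, the greater the momentum disturbance.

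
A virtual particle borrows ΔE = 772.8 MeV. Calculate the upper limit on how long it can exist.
4.259 × 10^-25 s

Using the energy-time uncertainty principle:
ΔEΔt ≥ ℏ/2

For a virtual particle borrowing energy ΔE, the maximum lifetime is:
Δt_max = ℏ/(2ΔE)

Converting energy:
ΔE = 772.8 MeV = 1.238e-10 J

Δt_max = (1.055e-34 J·s) / (2 × 1.238e-10 J)
Δt_max = 4.259e-25 s = 4.259 × 10^-25 s

Virtual particles with higher borrowed energy exist for shorter times.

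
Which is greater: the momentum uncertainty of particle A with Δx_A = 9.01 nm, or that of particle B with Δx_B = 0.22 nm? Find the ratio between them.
Particle B has the larger minimum momentum uncertainty, by a factor of 40.95.

For each particle, the minimum momentum uncertainty is Δp_min = ℏ/(2Δx):

Particle A: Δp_A = ℏ/(2×9.010e-09 m) = 5.852e-27 kg·m/s
Particle B: Δp_B = ℏ/(2×2.200e-10 m) = 2.397e-25 kg·m/s

Ratio: Δp_B/Δp_A = 40.95

Since Δp_min ∝ 1/Δx, the particle with smaller position uncertainty (B) has larger momentum uncertainty.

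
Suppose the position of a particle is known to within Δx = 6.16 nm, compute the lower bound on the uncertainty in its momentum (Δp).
8.560 × 10^-27 kg·m/s

Using the Heisenberg uncertainty principle:
ΔxΔp ≥ ℏ/2

The minimum uncertainty in momentum is:
Δp_min = ℏ/(2Δx)
Δp_min = (1.055e-34 J·s) / (2 × 6.160e-09 m)
Δp_min = 8.560e-27 kg·m/s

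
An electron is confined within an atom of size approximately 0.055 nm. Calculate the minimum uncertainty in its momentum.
9.587 × 10^-25 kg·m/s

Using the Heisenberg uncertainty principle:
ΔxΔp ≥ ℏ/2

With Δx ≈ L = 5.500e-11 m (the confinement size):
Δp_min = ℏ/(2Δx)
Δp_min = (1.055e-34 J·s) / (2 × 5.500e-11 m)
Δp_min = 9.587e-25 kg·m/s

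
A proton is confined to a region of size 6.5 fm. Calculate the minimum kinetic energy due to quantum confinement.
122.780 keV

Using the uncertainty principle:

1. Position uncertainty: Δx ≈ 6.500e-15 m
2. Minimum momentum uncertainty: Δp = ℏ/(2Δx) = 8.112e-21 kg·m/s
3. Minimum kinetic energy:
   KE = (Δp)²/(2m) = (8.112e-21)²/(2 × 1.673e-27 kg)
   KE = 1.967e-14 J = 122.780 keV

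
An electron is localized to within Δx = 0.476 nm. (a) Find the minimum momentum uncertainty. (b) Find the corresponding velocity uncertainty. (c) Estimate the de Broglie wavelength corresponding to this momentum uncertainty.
(a) Δp_min = 1.108 × 10^-25 kg·m/s
(b) Δv_min = 121.605 km/s
(c) λ_dB = 5.982 nm

Step-by-step:

(a) From the uncertainty principle:
Δp_min = ℏ/(2Δx) = (1.055e-34 J·s)/(2 × 4.760e-10 m) = 1.108e-25 kg·m/s

(b) The velocity uncertainty:
Δv = Δp/m = (1.108e-25 kg·m/s)/(9.109e-31 kg) = 1.216e+05 m/s = 121.605 km/s

(c) The de Broglie wavelength for this momentum:
λ = h/p = (6.626e-34 J·s)/(1.108e-25 kg·m/s) = 5.982e-09 m = 5.982 nm

Note: The de Broglie wavelength is comparable to the localization size, as expected from wave-particle duality.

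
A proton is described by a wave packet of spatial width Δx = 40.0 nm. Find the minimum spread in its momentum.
1.318 × 10^-27 kg·m/s

For a wave packet, the spatial width Δx and momentum spread Δp are related by the uncertainty principle:
ΔxΔp ≥ ℏ/2

The minimum momentum spread is:
Δp_min = ℏ/(2Δx)
Δp_min = (1.055e-34 J·s) / (2 × 4.000e-08 m)
Δp_min = 1.318e-27 kg·m/s

A wave packet cannot have both a well-defined position and well-defined momentum.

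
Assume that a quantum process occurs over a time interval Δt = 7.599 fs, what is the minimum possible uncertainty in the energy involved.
43.309 meV

Using the energy-time uncertainty principle:
ΔEΔt ≥ ℏ/2

The minimum uncertainty in energy is:
ΔE_min = ℏ/(2Δt)
ΔE_min = (1.055e-34 J·s) / (2 × 7.599e-15 s)
ΔE_min = 6.939e-21 J = 43.309 meV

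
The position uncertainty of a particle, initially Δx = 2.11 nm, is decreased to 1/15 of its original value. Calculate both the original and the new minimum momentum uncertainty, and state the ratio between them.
Original Δp_min = 2.499 × 10^-26 kg·m/s; new Δp'_min = 3.748 × 10^-25 kg·m/s; ratio Δp'_min/Δp_min = 15.

From the uncertainty principle ΔxΔp ≥ ℏ/2, the minimum momentum uncertainty is Δp_min = ℏ/(2Δx).

Original (Δx = 2.11 nm = 2.110e-09 m):
Δp_min = (1.055e-34 J·s)/(2 × 2.110e-09 m) = 2.499e-26 kg·m/s

When Δx → (1/15)Δx:
Δp'_min = ℏ/(2 × (1/15)Δx) = 15 × ℏ/(2Δx) = 15 × Δp_min
Δp'_min = 15 × 2.499e-26 kg·m/s = 3.748e-25 kg·m/s

Since Δp_min ∝ 1/Δx, when Δx is decreased to 1/15 of its original value, Δp_min increases to 15 times its original value.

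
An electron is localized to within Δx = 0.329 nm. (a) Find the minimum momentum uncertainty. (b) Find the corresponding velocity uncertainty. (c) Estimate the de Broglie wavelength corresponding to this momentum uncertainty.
(a) Δp_min = 1.603 × 10^-25 kg·m/s
(b) Δv_min = 175.939 km/s
(c) λ_dB = 4.134 nm

Step-by-step:

(a) From the uncertainty principle:
Δp_min = ℏ/(2Δx) = (1.055e-34 J·s)/(2 × 3.290e-10 m) = 1.603e-25 kg·m/s

(b) The velocity uncertainty:
Δv = Δp/m = (1.603e-25 kg·m/s)/(9.109e-31 kg) = 1.759e+05 m/s = 175.939 km/s

(c) The de Broglie wavelength for this momentum:
λ = h/p = (6.626e-34 J·s)/(1.603e-25 kg·m/s) = 4.134e-09 m = 4.134 nm

Note: The de Broglie wavelength is comparable to the localization size, as expected from wave-particle duality.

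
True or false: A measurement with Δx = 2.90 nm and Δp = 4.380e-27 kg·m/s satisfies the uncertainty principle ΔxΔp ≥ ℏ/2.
No, it violates the uncertainty principle (impossible measurement).

Calculate the product ΔxΔp:
ΔxΔp = (2.900e-09 m) × (4.380e-27 kg·m/s)
ΔxΔp = 1.270e-35 J·s

Compare to the minimum allowed value ℏ/2:
ℏ/2 = 5.273e-35 J·s

Since ΔxΔp = 1.270e-35 J·s < 5.273e-35 J·s = ℏ/2,
the measurement violates the uncertainty principle.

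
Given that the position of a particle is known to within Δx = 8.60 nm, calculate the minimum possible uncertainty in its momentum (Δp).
6.131 × 10^-27 kg·m/s

Using the Heisenberg uncertainty principle:
ΔxΔp ≥ ℏ/2

The minimum uncertainty in momentum is:
Δp_min = ℏ/(2Δx)
Δp_min = (1.055e-34 J·s) / (2 × 8.600e-09 m)
Δp_min = 6.131e-27 kg·m/s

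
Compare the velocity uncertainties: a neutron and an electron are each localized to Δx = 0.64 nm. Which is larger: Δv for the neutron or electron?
The electron has the larger minimum velocity uncertainty, by a ratio of 1838.7.

For both particles, Δp_min = ℏ/(2Δx) = 8.239e-26 kg·m/s (same for both).

The velocity uncertainty is Δv = Δp/m:
- neutron: Δv = 8.239e-26 / 1.675e-27 = 4.919e+01 m/s = 49.189 m/s
- electron: Δv = 8.239e-26 / 9.109e-31 = 9.044e+04 m/s = 90.443 km/s

Ratio: 9.044e+04 / 4.919e+01 = 1838.7

The lighter particle has larger velocity uncertainty because Δv ∝ 1/m.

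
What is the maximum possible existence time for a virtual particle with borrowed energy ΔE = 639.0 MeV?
5.150 × 10^-25 s

Using the energy-time uncertainty principle:
ΔEΔt ≥ ℏ/2

For a virtual particle borrowing energy ΔE, the maximum lifetime is:
Δt_max = ℏ/(2ΔE)

Converting energy:
ΔE = 639.0 MeV = 1.024e-10 J

Δt_max = (1.055e-34 J·s) / (2 × 1.024e-10 J)
Δt_max = 5.150e-25 s = 5.150 × 10^-25 s

Virtual particles with higher borrowed energy exist for shorter times.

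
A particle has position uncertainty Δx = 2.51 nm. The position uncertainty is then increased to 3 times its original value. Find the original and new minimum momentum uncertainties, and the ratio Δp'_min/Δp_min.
Original Δp_min = 2.101 × 10^-26 kg·m/s; new Δp'_min = 7.002 × 10^-27 kg·m/s; ratio Δp'_min/Δp_min = 1/3.

From the uncertainty principle ΔxΔp ≥ ℏ/2, the minimum momentum uncertainty is Δp_min = ℏ/(2Δx).

Original (Δx = 2.51 nm = 2.510e-09 m):
Δp_min = (1.055e-34 J·s)/(2 × 2.510e-09 m) = 2.101e-26 kg·m/s

When Δx → 3Δx:
Δp'_min = ℏ/(2 × 3Δx) = (1/3) × ℏ/(2Δx) = (1/3) × Δp_min
Δp'_min = 1/3 × 2.101e-26 kg·m/s = 7.002e-27 kg·m/s

Since Δp_min ∝ 1/Δx, when Δx is increased to 3 times its original value, Δp_min decreases to 1/3 of its original value.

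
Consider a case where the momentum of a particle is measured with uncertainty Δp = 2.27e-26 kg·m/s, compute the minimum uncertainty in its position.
2.323 nm

Using the Heisenberg uncertainty principle:
ΔxΔp ≥ ℏ/2

The minimum uncertainty in position is:
Δx_min = ℏ/(2Δp)
Δx_min = (1.055e-34 J·s) / (2 × 2.270e-26 kg·m/s)
Δx_min = 2.323e-09 m = 2.323 nm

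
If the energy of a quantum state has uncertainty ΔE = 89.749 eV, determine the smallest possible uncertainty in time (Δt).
3.667 as

Using the energy-time uncertainty principle:
ΔEΔt ≥ ℏ/2

The minimum uncertainty in time is:
Δt_min = ℏ/(2ΔE)
Δt_min = (1.055e-34 J·s) / (2 × 1.438e-17 J)
Δt_min = 3.667e-18 s = 3.667 as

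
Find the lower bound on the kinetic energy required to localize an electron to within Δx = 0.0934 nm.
1.092 eV

Localizing a particle requires giving it sufficient momentum uncertainty:

1. From uncertainty principle: Δp ≥ ℏ/(2Δx)
   Δp_min = (1.055e-34 J·s) / (2 × 9.340e-11 m)
   Δp_min = 5.645e-25 kg·m/s

2. This momentum uncertainty corresponds to kinetic energy:
   KE ≈ (Δp)²/(2m) = (5.645e-25)²/(2 × 9.109e-31 kg)
   KE = 1.749e-19 J = 1.092 eV

Tighter localization requires more energy.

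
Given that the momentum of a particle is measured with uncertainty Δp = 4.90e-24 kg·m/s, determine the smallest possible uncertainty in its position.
10.761 pm

Using the Heisenberg uncertainty principle:
ΔxΔp ≥ ℏ/2

The minimum uncertainty in position is:
Δx_min = ℏ/(2Δp)
Δx_min = (1.055e-34 J·s) / (2 × 4.900e-24 kg·m/s)
Δx_min = 1.076e-11 m = 10.761 pm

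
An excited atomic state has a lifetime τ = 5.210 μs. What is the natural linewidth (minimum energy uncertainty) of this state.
63.168 peV

Using the energy-time uncertainty principle:
ΔEΔt ≥ ℏ/2

The lifetime τ represents the time uncertainty Δt.
The natural linewidth (minimum energy uncertainty) is:

ΔE = ℏ/(2τ)
ΔE = (1.055e-34 J·s) / (2 × 5.210e-06 s)
ΔE = 1.012e-29 J = 63.168 peV

This natural linewidth limits the precision of spectroscopic measurements.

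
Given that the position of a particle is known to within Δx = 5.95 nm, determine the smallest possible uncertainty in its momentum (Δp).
8.862 × 10^-27 kg·m/s

Using the Heisenberg uncertainty principle:
ΔxΔp ≥ ℏ/2

The minimum uncertainty in momentum is:
Δp_min = ℏ/(2Δx)
Δp_min = (1.055e-34 J·s) / (2 × 5.950e-09 m)
Δp_min = 8.862e-27 kg·m/s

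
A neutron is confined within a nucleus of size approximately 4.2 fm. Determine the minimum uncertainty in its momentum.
1.255 × 10^-20 kg·m/s

Using the Heisenberg uncertainty principle:
ΔxΔp ≥ ℏ/2

With Δx ≈ L = 4.200e-15 m (the confinement size):
Δp_min = ℏ/(2Δx)
Δp_min = (1.055e-34 J·s) / (2 × 4.200e-15 m)
Δp_min = 1.255e-20 kg·m/s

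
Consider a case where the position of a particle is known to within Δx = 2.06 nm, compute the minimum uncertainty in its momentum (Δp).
2.560 × 10^-26 kg·m/s

Using the Heisenberg uncertainty principle:
ΔxΔp ≥ ℏ/2

The minimum uncertainty in momentum is:
Δp_min = ℏ/(2Δx)
Δp_min = (1.055e-34 J·s) / (2 × 2.060e-09 m)
Δp_min = 2.560e-26 kg·m/s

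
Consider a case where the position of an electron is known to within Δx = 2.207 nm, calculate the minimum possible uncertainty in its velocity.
26.227 km/s

Using the Heisenberg uncertainty principle and Δp = mΔv:
ΔxΔp ≥ ℏ/2
Δx(mΔv) ≥ ℏ/2

The minimum uncertainty in velocity is:
Δv_min = ℏ/(2mΔx)
Δv_min = (1.055e-34 J·s) / (2 × 9.109e-31 kg × 2.207e-09 m)
Δv_min = 2.623e+04 m/s = 26.227 km/s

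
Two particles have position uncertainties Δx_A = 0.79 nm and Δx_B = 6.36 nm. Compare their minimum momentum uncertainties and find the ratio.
Particle A has the larger minimum momentum uncertainty, by a factor of 8.05.

For each particle, the minimum momentum uncertainty is Δp_min = ℏ/(2Δx):

Particle A: Δp_A = ℏ/(2×7.900e-10 m) = 6.675e-26 kg·m/s
Particle B: Δp_B = ℏ/(2×6.360e-09 m) = 8.291e-27 kg·m/s

Ratio: Δp_A/Δp_B = 8.05

Since Δp_min ∝ 1/Δx, the particle with smaller position uncertainty (A) has larger momentum uncertainty.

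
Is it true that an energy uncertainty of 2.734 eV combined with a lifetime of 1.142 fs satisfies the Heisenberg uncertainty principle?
Yes, it satisfies the uncertainty relation.

Calculate the product ΔEΔt:
ΔE = 2.734 eV = 4.380e-19 J
ΔEΔt = (4.380e-19 J) × (1.142e-15 s)
ΔEΔt = 5.002e-34 J·s

Compare to the minimum allowed value ℏ/2:
ℏ/2 = 5.273e-35 J·s

Since ΔEΔt = 5.002e-34 J·s ≥ 5.273e-35 J·s = ℏ/2,
this satisfies the uncertainty relation.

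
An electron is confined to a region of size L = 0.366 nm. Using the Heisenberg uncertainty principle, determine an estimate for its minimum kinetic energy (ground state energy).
71.105 meV

Using the uncertainty principle to estimate ground state energy:

1. The position uncertainty is approximately the confinement size:
   Δx ≈ L = 3.660e-10 m

2. From ΔxΔp ≥ ℏ/2, the minimum momentum uncertainty is:
   Δp ≈ ℏ/(2L) = 1.441e-25 kg·m/s

3. The kinetic energy is approximately:
   KE ≈ (Δp)²/(2m) = (1.441e-25)²/(2 × 9.109e-31 kg)
   KE ≈ 1.139e-20 J = 71.105 meV

This is an order-of-magnitude estimate of the ground state energy.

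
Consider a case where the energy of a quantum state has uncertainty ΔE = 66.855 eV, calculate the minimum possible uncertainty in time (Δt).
4.923 as

Using the energy-time uncertainty principle:
ΔEΔt ≥ ℏ/2

The minimum uncertainty in time is:
Δt_min = ℏ/(2ΔE)
Δt_min = (1.055e-34 J·s) / (2 × 1.071e-17 J)
Δt_min = 4.923e-18 s = 4.923 as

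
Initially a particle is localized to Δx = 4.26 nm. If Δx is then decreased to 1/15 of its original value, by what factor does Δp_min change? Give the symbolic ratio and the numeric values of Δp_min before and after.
Original Δp_min = 1.238 × 10^-26 kg·m/s; new Δp'_min = 1.857 × 10^-25 kg·m/s; ratio Δp'_min/Δp_min = 15.

From the uncertainty principle ΔxΔp ≥ ℏ/2, the minimum momentum uncertainty is Δp_min = ℏ/(2Δx).

Original (Δx = 4.26 nm = 4.260e-09 m):
Δp_min = (1.055e-34 J·s)/(2 × 4.260e-09 m) = 1.238e-26 kg·m/s

When Δx → (1/15)Δx:
Δp'_min = ℏ/(2 × (1/15)Δx) = 15 × ℏ/(2Δx) = 15 × Δp_min
Δp'_min = 15 × 1.238e-26 kg·m/s = 1.857e-25 kg·m/s

Since Δp_min ∝ 1/Δx, when Δx is decreased to 1/15 of its original value, Δp_min increases to 15 times its original value.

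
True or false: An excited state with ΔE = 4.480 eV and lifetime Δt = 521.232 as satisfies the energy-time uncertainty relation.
Yes, it satisfies the uncertainty relation.

Calculate the product ΔEΔt:
ΔE = 4.480 eV = 7.178e-19 J
ΔEΔt = (7.178e-19 J) × (5.212e-16 s)
ΔEΔt = 3.741e-34 J·s

Compare to the minimum allowed value ℏ/2:
ℏ/2 = 5.273e-35 J·s

Since ΔEΔt = 3.741e-34 J·s ≥ 5.273e-35 J·s = ℏ/2,
this satisfies the uncertainty relation.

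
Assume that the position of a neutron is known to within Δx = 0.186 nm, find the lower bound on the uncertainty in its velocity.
169.253 m/s

Using the Heisenberg uncertainty principle and Δp = mΔv:
ΔxΔp ≥ ℏ/2
Δx(mΔv) ≥ ℏ/2

The minimum uncertainty in velocity is:
Δv_min = ℏ/(2mΔx)
Δv_min = (1.055e-34 J·s) / (2 × 1.675e-27 kg × 1.860e-10 m)
Δv_min = 1.693e+02 m/s = 169.253 m/s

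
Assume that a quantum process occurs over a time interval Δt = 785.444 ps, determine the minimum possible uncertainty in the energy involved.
419.006 neV

Using the energy-time uncertainty principle:
ΔEΔt ≥ ℏ/2

The minimum uncertainty in energy is:
ΔE_min = ℏ/(2Δt)
ΔE_min = (1.055e-34 J·s) / (2 × 7.854e-10 s)
ΔE_min = 6.713e-26 J = 419.006 neV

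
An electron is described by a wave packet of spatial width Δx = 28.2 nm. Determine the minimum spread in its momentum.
1.870 × 10^-27 kg·m/s

For a wave packet, the spatial width Δx and momentum spread Δp are related by the uncertainty principle:
ΔxΔp ≥ ℏ/2

The minimum momentum spread is:
Δp_min = ℏ/(2Δx)
Δp_min = (1.055e-34 J·s) / (2 × 2.820e-08 m)
Δp_min = 1.870e-27 kg·m/s

A wave packet cannot have both a well-defined position and well-defined momentum.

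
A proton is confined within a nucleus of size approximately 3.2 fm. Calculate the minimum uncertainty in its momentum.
1.648 × 10^-20 kg·m/s

Using the Heisenberg uncertainty principle:
ΔxΔp ≥ ℏ/2

With Δx ≈ L = 3.200e-15 m (the confinement size):
Δp_min = ℏ/(2Δx)
Δp_min = (1.055e-34 J·s) / (2 × 3.200e-15 m)
Δp_min = 1.648e-20 kg·m/s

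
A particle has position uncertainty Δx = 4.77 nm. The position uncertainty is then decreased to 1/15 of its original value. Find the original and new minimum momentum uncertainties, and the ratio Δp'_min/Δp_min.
Original Δp_min = 1.105 × 10^-26 kg·m/s; new Δp'_min = 1.658 × 10^-25 kg·m/s; ratio Δp'_min/Δp_min = 15.

From the uncertainty principle ΔxΔp ≥ ℏ/2, the minimum momentum uncertainty is Δp_min = ℏ/(2Δx).

Original (Δx = 4.77 nm = 4.770e-09 m):
Δp_min = (1.055e-34 J·s)/(2 × 4.770e-09 m) = 1.105e-26 kg·m/s

When Δx → (1/15)Δx:
Δp'_min = ℏ/(2 × (1/15)Δx) = 15 × ℏ/(2Δx) = 15 × Δp_min
Δp'_min = 15 × 1.105e-26 kg·m/s = 1.658e-25 kg·m/s

Since Δp_min ∝ 1/Δx, when Δx is decreased to 1/15 of its original value, Δp_min increases to 15 times its original value.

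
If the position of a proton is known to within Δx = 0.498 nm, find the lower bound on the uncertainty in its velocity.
63.302 m/s

Using the Heisenberg uncertainty principle and Δp = mΔv:
ΔxΔp ≥ ℏ/2
Δx(mΔv) ≥ ℏ/2

The minimum uncertainty in velocity is:
Δv_min = ℏ/(2mΔx)
Δv_min = (1.055e-34 J·s) / (2 × 1.673e-27 kg × 4.980e-10 m)
Δv_min = 6.330e+01 m/s = 63.302 m/s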